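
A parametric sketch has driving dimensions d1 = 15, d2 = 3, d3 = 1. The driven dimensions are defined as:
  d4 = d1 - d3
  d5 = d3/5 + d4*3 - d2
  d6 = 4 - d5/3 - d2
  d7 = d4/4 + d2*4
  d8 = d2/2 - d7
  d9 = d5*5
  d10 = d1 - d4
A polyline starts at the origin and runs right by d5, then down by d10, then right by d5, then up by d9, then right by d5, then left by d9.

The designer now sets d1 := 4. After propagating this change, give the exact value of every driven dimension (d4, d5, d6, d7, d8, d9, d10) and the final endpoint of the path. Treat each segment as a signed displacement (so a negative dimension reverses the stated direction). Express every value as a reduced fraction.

Apply edit: d1 := 4
  d4 = d1 - d3 = 3
  d5 = d3/5 + d4*3 - d2 = 31/5
  d6 = 4 - d5/3 - d2 = -16/15
  d7 = d4/4 + d2*4 = 51/4
  d8 = d2/2 - d7 = -45/4
  d9 = d5*5 = 31
  d10 = d1 - d4 = 1
Walk from origin (0, 0):
  seg 1: right by d5 = 31/5 → (31/5, 0)
  seg 2: down by d10 = 1 → (31/5, -1)
  seg 3: right by d5 = 31/5 → (62/5, -1)
  seg 4: up by d9 = 31 → (62/5, 30)
  seg 5: right by d5 = 31/5 → (93/5, 30)
  seg 6: left by d9 = 31 → (-62/5, 30)

d4 = 3
d5 = 31/5
d6 = -16/15
d7 = 51/4
d8 = -45/4
d9 = 31
d10 = 1
endpoint = (-62/5, 30)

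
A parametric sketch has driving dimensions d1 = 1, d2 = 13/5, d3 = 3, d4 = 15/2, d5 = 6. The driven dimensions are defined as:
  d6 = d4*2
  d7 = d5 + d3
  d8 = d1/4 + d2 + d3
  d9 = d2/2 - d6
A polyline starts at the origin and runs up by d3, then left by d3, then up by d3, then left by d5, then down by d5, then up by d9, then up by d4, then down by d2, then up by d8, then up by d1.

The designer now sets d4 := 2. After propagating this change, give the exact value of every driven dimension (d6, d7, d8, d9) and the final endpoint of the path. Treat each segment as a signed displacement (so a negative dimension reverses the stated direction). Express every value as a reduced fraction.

Apply edit: d4 := 2
  d6 = d4*2 = 4
  d7 = d5 + d3 = 9
  d8 = d1/4 + d2 + d3 = 117/20
  d9 = d2/2 - d6 = -27/10
Walk from origin (0, 0):
  seg 1: up by d3 = 3 → (0, 3)
  seg 2: left by d3 = 3 → (-3, 3)
  seg 3: up by d3 = 3 → (-3, 6)
  seg 4: left by d5 = 6 → (-9, 6)
  seg 5: down by d5 = 6 → (-9, 0)
  seg 6: up by d9 = -27/10 → (-9, -27/10)
  seg 7: up by d4 = 2 → (-9, -7/10)
  seg 8: down by d2 = 13/5 → (-9, -33/10)
  seg 9: up by d8 = 117/20 → (-9, 51/20)
  seg 10: up by d1 = 1 → (-9, 71/20)

d6 = 4
d7 = 9
d8 = 117/20
d9 = -27/10
endpoint = (-9, 71/20)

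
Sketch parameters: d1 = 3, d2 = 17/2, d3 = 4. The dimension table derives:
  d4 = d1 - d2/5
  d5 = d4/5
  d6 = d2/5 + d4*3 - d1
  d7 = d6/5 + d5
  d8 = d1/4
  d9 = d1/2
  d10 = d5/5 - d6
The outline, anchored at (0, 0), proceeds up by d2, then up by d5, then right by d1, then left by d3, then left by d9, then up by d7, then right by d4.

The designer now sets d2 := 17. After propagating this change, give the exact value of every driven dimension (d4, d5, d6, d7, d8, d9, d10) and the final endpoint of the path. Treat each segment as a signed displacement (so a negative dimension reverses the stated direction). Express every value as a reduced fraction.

Apply edit: d2 := 17
  d4 = d1 - d2/5 = -2/5
  d5 = d4/5 = -2/25
  d6 = d2/5 + d4*3 - d1 = -4/5
  d7 = d6/5 + d5 = -6/25
  d8 = d1/4 = 3/4
  d9 = d1/2 = 3/2
  d10 = d5/5 - d6 = 98/125
Walk from origin (0, 0):
  seg 1: up by d2 = 17 → (0, 17)
  seg 2: up by d5 = -2/25 → (0, 423/25)
  seg 3: right by d1 = 3 → (3, 423/25)
  seg 4: left by d3 = 4 → (-1, 423/25)
  seg 5: left by d9 = 3/2 → (-5/2, 423/25)
  seg 6: up by d7 = -6/25 → (-5/2, 417/25)
  seg 7: right by d4 = -2/5 → (-29/10, 417/25)

d4 = -2/5
d5 = -2/25
d6 = -4/5
d7 = -6/25
d8 = 3/4
d9 = 3/2
d10 = 98/125
endpoint = (-29/10, 417/25)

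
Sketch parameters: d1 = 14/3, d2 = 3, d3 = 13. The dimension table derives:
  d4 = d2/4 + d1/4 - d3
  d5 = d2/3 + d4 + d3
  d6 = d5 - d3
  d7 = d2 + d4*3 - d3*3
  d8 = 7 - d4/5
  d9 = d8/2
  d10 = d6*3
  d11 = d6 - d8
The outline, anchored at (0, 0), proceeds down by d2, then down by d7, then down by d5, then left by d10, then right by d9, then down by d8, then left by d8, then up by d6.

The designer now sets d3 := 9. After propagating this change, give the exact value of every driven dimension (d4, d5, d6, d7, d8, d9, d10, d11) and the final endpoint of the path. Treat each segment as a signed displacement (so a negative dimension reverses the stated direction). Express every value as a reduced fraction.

Apply edit: d3 := 9
  d4 = d2/4 + d1/4 - d3 = -85/12
  d5 = d2/3 + d4 + d3 = 35/12
  d6 = d5 - d3 = -73/12
  d7 = d2 + d4*3 - d3*3 = -181/4
  d8 = 7 - d4/5 = 101/12
  d9 = d8/2 = 101/24
  d10 = d6*3 = -73/4
  d11 = d6 - d8 = -29/2
Walk from origin (0, 0):
  seg 1: down by d2 = 3 → (0, -3)
  seg 2: down by d7 = -181/4 → (0, 169/4)
  seg 3: down by d5 = 35/12 → (0, 118/3)
  seg 4: left by d10 = -73/4 → (73/4, 118/3)
  seg 5: right by d9 = 101/24 → (539/24, 118/3)
  seg 6: down by d8 = 101/12 → (539/24, 371/12)
  seg 7: left by d8 = 101/12 → (337/24, 371/12)
  seg 8: up by d6 = -73/12 → (337/24, 149/6)

d4 = -85/12
d5 = 35/12
d6 = -73/12
d7 = -181/4
d8 = 101/12
d9 = 101/24
d10 = -73/4
d11 = -29/2
endpoint = (337/24, 149/6)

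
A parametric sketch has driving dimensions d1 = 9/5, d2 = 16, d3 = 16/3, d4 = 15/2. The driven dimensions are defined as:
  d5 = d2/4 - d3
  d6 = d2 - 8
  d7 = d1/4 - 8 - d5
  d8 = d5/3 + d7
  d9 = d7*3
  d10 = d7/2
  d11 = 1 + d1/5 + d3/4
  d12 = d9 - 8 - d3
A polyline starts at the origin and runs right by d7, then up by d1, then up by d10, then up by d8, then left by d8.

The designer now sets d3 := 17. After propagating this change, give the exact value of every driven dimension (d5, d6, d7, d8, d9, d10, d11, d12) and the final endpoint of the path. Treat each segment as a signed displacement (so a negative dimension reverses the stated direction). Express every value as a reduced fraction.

d5 = -13
d6 = 8
d7 = 109/20
d8 = 67/60
d9 = 327/20
d10 = 109/40
d11 = 561/100
d12 = -173/20
endpoint = (13/3, 677/120)

Apply edit: d3 := 17
  d5 = d2/4 - d3 = -13
  d6 = d2 - 8 = 8
  d7 = d1/4 - 8 - d5 = 109/20
  d8 = d5/3 + d7 = 67/60
  d9 = d7*3 = 327/20
  d10 = d7/2 = 109/40
  d11 = 1 + d1/5 + d3/4 = 561/100
  d12 = d9 - 8 - d3 = -173/20
Walk from origin (0, 0):
  seg 1: right by d7 = 109/20 → (109/20, 0)
  seg 2: up by d1 = 9/5 → (109/20, 9/5)
  seg 3: up by d10 = 109/40 → (109/20, 181/40)
  seg 4: up by d8 = 67/60 → (109/20, 677/120)
  seg 5: left by d8 = 67/60 → (13/3, 677/120)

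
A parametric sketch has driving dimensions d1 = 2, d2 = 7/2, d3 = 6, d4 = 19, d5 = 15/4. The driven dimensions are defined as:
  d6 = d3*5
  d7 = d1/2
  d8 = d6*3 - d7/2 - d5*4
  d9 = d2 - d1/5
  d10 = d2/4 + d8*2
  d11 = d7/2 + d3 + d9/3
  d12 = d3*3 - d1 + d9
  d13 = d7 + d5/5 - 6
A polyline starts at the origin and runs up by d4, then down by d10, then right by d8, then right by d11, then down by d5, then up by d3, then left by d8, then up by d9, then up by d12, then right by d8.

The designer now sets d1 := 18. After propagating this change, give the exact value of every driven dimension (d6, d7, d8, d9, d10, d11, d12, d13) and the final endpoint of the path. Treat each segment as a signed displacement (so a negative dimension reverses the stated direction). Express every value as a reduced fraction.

d6 = 30
d7 = 9
d8 = 141/2
d9 = -1/10
d10 = 1135/8
d11 = 157/15
d12 = -1/10
d13 = 15/4
endpoint = (2429/30, -4833/40)

Apply edit: d1 := 18
  d6 = d3*5 = 30
  d7 = d1/2 = 9
  d8 = d6*3 - d7/2 - d5*4 = 141/2
  d9 = d2 - d1/5 = -1/10
  d10 = d2/4 + d8*2 = 1135/8
  d11 = d7/2 + d3 + d9/3 = 157/15
  d12 = d3*3 - d1 + d9 = -1/10
  d13 = d7 + d5/5 - 6 = 15/4
Walk from origin (0, 0):
  seg 1: up by d4 = 19 → (0, 19)
  seg 2: down by d10 = 1135/8 → (0, -983/8)
  seg 3: right by d8 = 141/2 → (141/2, -983/8)
  seg 4: right by d11 = 157/15 → (2429/30, -983/8)
  seg 5: down by d5 = 15/4 → (2429/30, -1013/8)
  seg 6: up by d3 = 6 → (2429/30, -965/8)
  seg 7: left by d8 = 141/2 → (157/15, -965/8)
  seg 8: up by d9 = -1/10 → (157/15, -4829/40)
  seg 9: up by d12 = -1/10 → (157/15, -4833/40)
  seg 10: right by d8 = 141/2 → (2429/30, -4833/40)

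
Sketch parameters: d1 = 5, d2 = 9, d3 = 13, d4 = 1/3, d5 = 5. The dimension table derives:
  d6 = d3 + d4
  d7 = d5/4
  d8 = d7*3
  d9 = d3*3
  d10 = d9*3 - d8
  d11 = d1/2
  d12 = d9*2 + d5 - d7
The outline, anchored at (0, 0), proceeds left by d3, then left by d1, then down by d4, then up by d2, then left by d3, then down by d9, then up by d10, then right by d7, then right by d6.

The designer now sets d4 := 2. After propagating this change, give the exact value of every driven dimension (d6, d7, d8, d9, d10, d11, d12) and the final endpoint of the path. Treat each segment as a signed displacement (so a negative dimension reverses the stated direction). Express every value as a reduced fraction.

Apply edit: d4 := 2
  d6 = d3 + d4 = 15
  d7 = d5/4 = 5/4
  d8 = d7*3 = 15/4
  d9 = d3*3 = 39
  d10 = d9*3 - d8 = 453/4
  d11 = d1/2 = 5/2
  d12 = d9*2 + d5 - d7 = 327/4
Walk from origin (0, 0):
  seg 1: left by d3 = 13 → (-13, 0)
  seg 2: left by d1 = 5 → (-18, 0)
  seg 3: down by d4 = 2 → (-18, -2)
  seg 4: up by d2 = 9 → (-18, 7)
  seg 5: left by d3 = 13 → (-31, 7)
  seg 6: down by d9 = 39 → (-31, -32)
  seg 7: up by d10 = 453/4 → (-31, 325/4)
  seg 8: right by d7 = 5/4 → (-119/4, 325/4)
  seg 9: right by d6 = 15 → (-59/4, 325/4)

d6 = 15
d7 = 5/4
d8 = 15/4
d9 = 39
d10 = 453/4
d11 = 5/2
d12 = 327/4
endpoint = (-59/4, 325/4)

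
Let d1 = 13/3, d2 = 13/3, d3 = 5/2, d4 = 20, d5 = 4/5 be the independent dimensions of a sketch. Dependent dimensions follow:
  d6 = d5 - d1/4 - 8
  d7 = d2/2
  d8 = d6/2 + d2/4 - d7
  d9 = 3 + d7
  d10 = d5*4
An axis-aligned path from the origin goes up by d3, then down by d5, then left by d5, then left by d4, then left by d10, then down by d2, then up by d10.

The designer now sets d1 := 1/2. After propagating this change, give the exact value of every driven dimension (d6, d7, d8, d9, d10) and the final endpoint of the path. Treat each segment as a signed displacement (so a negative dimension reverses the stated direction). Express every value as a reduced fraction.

Apply edit: d1 := 1/2
  d6 = d5 - d1/4 - 8 = -293/40
  d7 = d2/2 = 13/6
  d8 = d6/2 + d2/4 - d7 = -1139/240
  d9 = 3 + d7 = 31/6
  d10 = d5*4 = 16/5
Walk from origin (0, 0):
  seg 1: up by d3 = 5/2 → (0, 5/2)
  seg 2: down by d5 = 4/5 → (0, 17/10)
  seg 3: left by d5 = 4/5 → (-4/5, 17/10)
  seg 4: left by d4 = 20 → (-104/5, 17/10)
  seg 5: left by d10 = 16/5 → (-24, 17/10)
  seg 6: down by d2 = 13/3 → (-24, -79/30)
  seg 7: up by d10 = 16/5 → (-24, 17/30)

d6 = -293/40
d7 = 13/6
d8 = -1139/240
d9 = 31/6
d10 = 16/5
endpoint = (-24, 17/30)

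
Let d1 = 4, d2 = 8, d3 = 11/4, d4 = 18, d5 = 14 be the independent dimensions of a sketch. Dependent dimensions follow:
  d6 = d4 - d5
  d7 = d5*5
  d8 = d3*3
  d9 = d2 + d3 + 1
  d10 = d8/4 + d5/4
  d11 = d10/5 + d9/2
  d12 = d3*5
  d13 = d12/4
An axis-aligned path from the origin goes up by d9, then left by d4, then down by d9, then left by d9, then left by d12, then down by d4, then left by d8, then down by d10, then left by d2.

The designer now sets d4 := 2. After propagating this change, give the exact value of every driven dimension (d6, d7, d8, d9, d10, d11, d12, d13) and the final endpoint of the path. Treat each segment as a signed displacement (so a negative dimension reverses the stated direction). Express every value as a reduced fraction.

Apply edit: d4 := 2
  d6 = d4 - d5 = -12
  d7 = d5*5 = 70
  d8 = d3*3 = 33/4
  d9 = d2 + d3 + 1 = 47/4
  d10 = d8/4 + d5/4 = 89/16
  d11 = d10/5 + d9/2 = 559/80
  d12 = d3*5 = 55/4
  d13 = d12/4 = 55/16
Walk from origin (0, 0):
  seg 1: up by d9 = 47/4 → (0, 47/4)
  seg 2: left by d4 = 2 → (-2, 47/4)
  seg 3: down by d9 = 47/4 → (-2, 0)
  seg 4: left by d9 = 47/4 → (-55/4, 0)
  seg 5: left by d12 = 55/4 → (-55/2, 0)
  seg 6: down by d4 = 2 → (-55/2, -2)
  seg 7: left by d8 = 33/4 → (-143/4, -2)
  seg 8: down by d10 = 89/16 → (-143/4, -121/16)
  seg 9: left by d2 = 8 → (-175/4, -121/16)

d6 = -12
d7 = 70
d8 = 33/4
d9 = 47/4
d10 = 89/16
d11 = 559/80
d12 = 55/4
d13 = 55/16
endpoint = (-175/4, -121/16)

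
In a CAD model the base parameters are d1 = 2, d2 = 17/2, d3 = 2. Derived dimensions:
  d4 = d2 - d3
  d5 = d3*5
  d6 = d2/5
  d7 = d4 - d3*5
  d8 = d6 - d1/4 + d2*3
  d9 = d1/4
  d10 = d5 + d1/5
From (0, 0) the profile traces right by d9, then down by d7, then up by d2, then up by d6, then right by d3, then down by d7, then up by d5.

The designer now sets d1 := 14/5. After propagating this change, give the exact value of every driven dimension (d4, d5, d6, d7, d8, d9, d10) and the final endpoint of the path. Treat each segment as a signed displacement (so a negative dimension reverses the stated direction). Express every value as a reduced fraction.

Apply edit: d1 := 14/5
  d4 = d2 - d3 = 13/2
  d5 = d3*5 = 10
  d6 = d2/5 = 17/10
  d7 = d4 - d3*5 = -7/2
  d8 = d6 - d1/4 + d2*3 = 53/2
  d9 = d1/4 = 7/10
  d10 = d5 + d1/5 = 264/25
Walk from origin (0, 0):
  seg 1: right by d9 = 7/10 → (7/10, 0)
  seg 2: down by d7 = -7/2 → (7/10, 7/2)
  seg 3: up by d2 = 17/2 → (7/10, 12)
  seg 4: up by d6 = 17/10 → (7/10, 137/10)
  seg 5: right by d3 = 2 → (27/10, 137/10)
  seg 6: down by d7 = -7/2 → (27/10, 86/5)
  seg 7: up by d5 = 10 → (27/10, 136/5)

d4 = 13/2
d5 = 10
d6 = 17/10
d7 = -7/2
d8 = 53/2
d9 = 7/10
d10 = 264/25
endpoint = (27/10, 136/5)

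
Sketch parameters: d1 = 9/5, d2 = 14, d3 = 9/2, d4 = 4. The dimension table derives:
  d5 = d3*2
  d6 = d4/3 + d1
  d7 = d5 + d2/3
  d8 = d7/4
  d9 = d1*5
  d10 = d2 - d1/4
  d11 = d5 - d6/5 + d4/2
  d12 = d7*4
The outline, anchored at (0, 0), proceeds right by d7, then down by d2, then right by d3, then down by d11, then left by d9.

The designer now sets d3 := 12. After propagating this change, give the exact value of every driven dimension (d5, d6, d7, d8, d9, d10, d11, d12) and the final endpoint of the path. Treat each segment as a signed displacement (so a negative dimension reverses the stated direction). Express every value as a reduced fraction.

Apply edit: d3 := 12
  d5 = d3*2 = 24
  d6 = d4/3 + d1 = 47/15
  d7 = d5 + d2/3 = 86/3
  d8 = d7/4 = 43/6
  d9 = d1*5 = 9
  d10 = d2 - d1/4 = 271/20
  d11 = d5 - d6/5 + d4/2 = 1903/75
  d12 = d7*4 = 344/3
Walk from origin (0, 0):
  seg 1: right by d7 = 86/3 → (86/3, 0)
  seg 2: down by d2 = 14 → (86/3, -14)
  seg 3: right by d3 = 12 → (122/3, -14)
  seg 4: down by d11 = 1903/75 → (122/3, -2953/75)
  seg 5: left by d9 = 9 → (95/3, -2953/75)

d5 = 24
d6 = 47/15
d7 = 86/3
d8 = 43/6
d9 = 9
d10 = 271/20
d11 = 1903/75
d12 = 344/3
endpoint = (95/3, -2953/75)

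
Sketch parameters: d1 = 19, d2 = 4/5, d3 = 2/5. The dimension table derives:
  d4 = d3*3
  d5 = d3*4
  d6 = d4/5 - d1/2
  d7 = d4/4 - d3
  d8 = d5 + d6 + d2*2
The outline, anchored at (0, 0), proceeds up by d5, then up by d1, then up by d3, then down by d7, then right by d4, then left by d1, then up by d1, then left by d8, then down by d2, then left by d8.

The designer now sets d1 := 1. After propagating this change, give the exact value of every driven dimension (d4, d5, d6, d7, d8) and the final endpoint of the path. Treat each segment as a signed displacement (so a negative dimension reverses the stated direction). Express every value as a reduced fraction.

d4 = 6/5
d5 = 8/5
d6 = -13/50
d7 = -1/10
d8 = 147/50
endpoint = (-142/25, 33/10)

Apply edit: d1 := 1
  d4 = d3*3 = 6/5
  d5 = d3*4 = 8/5
  d6 = d4/5 - d1/2 = -13/50
  d7 = d4/4 - d3 = -1/10
  d8 = d5 + d6 + d2*2 = 147/50
Walk from origin (0, 0):
  seg 1: up by d5 = 8/5 → (0, 8/5)
  seg 2: up by d1 = 1 → (0, 13/5)
  seg 3: up by d3 = 2/5 → (0, 3)
  seg 4: down by d7 = -1/10 → (0, 31/10)
  seg 5: right by d4 = 6/5 → (6/5, 31/10)
  seg 6: left by d1 = 1 → (1/5, 31/10)
  seg 7: up by d1 = 1 → (1/5, 41/10)
  seg 8: left by d8 = 147/50 → (-137/50, 41/10)
  seg 9: down by d2 = 4/5 → (-137/50, 33/10)
  seg 10: left by d8 = 147/50 → (-142/25, 33/10)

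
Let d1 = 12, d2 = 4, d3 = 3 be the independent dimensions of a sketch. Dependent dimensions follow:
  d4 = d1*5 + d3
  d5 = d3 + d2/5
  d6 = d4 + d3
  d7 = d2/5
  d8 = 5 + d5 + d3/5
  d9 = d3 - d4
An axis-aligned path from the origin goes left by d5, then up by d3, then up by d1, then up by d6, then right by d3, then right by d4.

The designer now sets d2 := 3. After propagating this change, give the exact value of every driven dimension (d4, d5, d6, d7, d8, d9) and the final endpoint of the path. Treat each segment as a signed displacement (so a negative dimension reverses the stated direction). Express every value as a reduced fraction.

Apply edit: d2 := 3
  d4 = d1*5 + d3 = 63
  d5 = d3 + d2/5 = 18/5
  d6 = d4 + d3 = 66
  d7 = d2/5 = 3/5
  d8 = 5 + d5 + d3/5 = 46/5
  d9 = d3 - d4 = -60
Walk from origin (0, 0):
  seg 1: left by d5 = 18/5 → (-18/5, 0)
  seg 2: up by d3 = 3 → (-18/5, 3)
  seg 3: up by d1 = 12 → (-18/5, 15)
  seg 4: up by d6 = 66 → (-18/5, 81)
  seg 5: right by d3 = 3 → (-3/5, 81)
  seg 6: right by d4 = 63 → (312/5, 81)

d4 = 63
d5 = 18/5
d6 = 66
d7 = 3/5
d8 = 46/5
d9 = -60
endpoint = (312/5, 81)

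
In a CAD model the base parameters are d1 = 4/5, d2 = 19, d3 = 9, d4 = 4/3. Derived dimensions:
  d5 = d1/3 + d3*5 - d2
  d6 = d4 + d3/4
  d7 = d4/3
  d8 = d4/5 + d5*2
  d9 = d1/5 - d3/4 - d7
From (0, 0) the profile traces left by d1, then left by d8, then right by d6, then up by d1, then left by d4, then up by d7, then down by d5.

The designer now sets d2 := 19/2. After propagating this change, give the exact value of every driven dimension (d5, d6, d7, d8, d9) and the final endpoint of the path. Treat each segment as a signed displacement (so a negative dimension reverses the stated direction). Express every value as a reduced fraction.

d5 = 1073/30
d6 = 43/12
d7 = 4/9
d8 = 359/5
d9 = -2281/900
endpoint = (-1407/20, -3107/90)

Apply edit: d2 := 19/2
  d5 = d1/3 + d3*5 - d2 = 1073/30
  d6 = d4 + d3/4 = 43/12
  d7 = d4/3 = 4/9
  d8 = d4/5 + d5*2 = 359/5
  d9 = d1/5 - d3/4 - d7 = -2281/900
Walk from origin (0, 0):
  seg 1: left by d1 = 4/5 → (-4/5, 0)
  seg 2: left by d8 = 359/5 → (-363/5, 0)
  seg 3: right by d6 = 43/12 → (-4141/60, 0)
  seg 4: up by d1 = 4/5 → (-4141/60, 4/5)
  seg 5: left by d4 = 4/3 → (-1407/20, 4/5)
  seg 6: up by d7 = 4/9 → (-1407/20, 56/45)
  seg 7: down by d5 = 1073/30 → (-1407/20, -3107/90)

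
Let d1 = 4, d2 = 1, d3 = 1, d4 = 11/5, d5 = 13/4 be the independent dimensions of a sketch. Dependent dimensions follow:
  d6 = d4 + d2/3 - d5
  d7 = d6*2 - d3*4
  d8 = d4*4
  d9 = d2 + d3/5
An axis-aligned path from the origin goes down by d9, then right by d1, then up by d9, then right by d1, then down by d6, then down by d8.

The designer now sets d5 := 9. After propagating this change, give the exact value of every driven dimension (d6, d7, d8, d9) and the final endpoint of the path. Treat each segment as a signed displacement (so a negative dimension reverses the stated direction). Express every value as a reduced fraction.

Apply edit: d5 := 9
  d6 = d4 + d2/3 - d5 = -97/15
  d7 = d6*2 - d3*4 = -254/15
  d8 = d4*4 = 44/5
  d9 = d2 + d3/5 = 6/5
Walk from origin (0, 0):
  seg 1: down by d9 = 6/5 → (0, -6/5)
  seg 2: right by d1 = 4 → (4, -6/5)
  seg 3: up by d9 = 6/5 → (4, 0)
  seg 4: right by d1 = 4 → (8, 0)
  seg 5: down by d6 = -97/15 → (8, 97/15)
  seg 6: down by d8 = 44/5 → (8, -7/3)

d6 = -97/15
d7 = -254/15
d8 = 44/5
d9 = 6/5
endpoint = (8, -7/3)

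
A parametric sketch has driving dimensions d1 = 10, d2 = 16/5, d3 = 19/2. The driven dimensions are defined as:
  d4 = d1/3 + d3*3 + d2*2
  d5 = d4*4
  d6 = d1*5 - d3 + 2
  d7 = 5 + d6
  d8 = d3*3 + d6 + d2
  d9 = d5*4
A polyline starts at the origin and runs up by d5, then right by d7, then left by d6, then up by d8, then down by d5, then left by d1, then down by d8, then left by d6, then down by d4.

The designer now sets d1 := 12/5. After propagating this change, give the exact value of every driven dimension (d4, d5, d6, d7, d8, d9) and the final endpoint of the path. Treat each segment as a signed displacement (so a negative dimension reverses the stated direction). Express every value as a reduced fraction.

Apply edit: d1 := 12/5
  d4 = d1/3 + d3*3 + d2*2 = 357/10
  d5 = d4*4 = 714/5
  d6 = d1*5 - d3 + 2 = 9/2
  d7 = 5 + d6 = 19/2
  d8 = d3*3 + d6 + d2 = 181/5
  d9 = d5*4 = 2856/5
Walk from origin (0, 0):
  seg 1: up by d5 = 714/5 → (0, 714/5)
  seg 2: right by d7 = 19/2 → (19/2, 714/5)
  seg 3: left by d6 = 9/2 → (5, 714/5)
  seg 4: up by d8 = 181/5 → (5, 179)
  seg 5: down by d5 = 714/5 → (5, 181/5)
  seg 6: left by d1 = 12/5 → (13/5, 181/5)
  seg 7: down by d8 = 181/5 → (13/5, 0)
  seg 8: left by d6 = 9/2 → (-19/10, 0)
  seg 9: down by d4 = 357/10 → (-19/10, -357/10)

d4 = 357/10
d5 = 714/5
d6 = 9/2
d7 = 19/2
d8 = 181/5
d9 = 2856/5
endpoint = (-19/10, -357/10)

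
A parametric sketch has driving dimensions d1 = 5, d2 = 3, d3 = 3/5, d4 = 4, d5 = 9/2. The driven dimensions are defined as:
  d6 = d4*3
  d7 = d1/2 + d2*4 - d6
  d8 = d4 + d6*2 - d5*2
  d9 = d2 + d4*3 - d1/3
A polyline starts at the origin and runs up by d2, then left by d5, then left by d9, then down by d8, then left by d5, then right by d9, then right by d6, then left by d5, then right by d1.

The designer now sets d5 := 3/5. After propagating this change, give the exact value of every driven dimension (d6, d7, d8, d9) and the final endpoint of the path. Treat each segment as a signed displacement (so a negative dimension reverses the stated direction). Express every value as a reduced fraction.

Apply edit: d5 := 3/5
  d6 = d4*3 = 12
  d7 = d1/2 + d2*4 - d6 = 5/2
  d8 = d4 + d6*2 - d5*2 = 134/5
  d9 = d2 + d4*3 - d1/3 = 40/3
Walk from origin (0, 0):
  seg 1: up by d2 = 3 → (0, 3)
  seg 2: left by d5 = 3/5 → (-3/5, 3)
  seg 3: left by d9 = 40/3 → (-209/15, 3)
  seg 4: down by d8 = 134/5 → (-209/15, -119/5)
  seg 5: left by d5 = 3/5 → (-218/15, -119/5)
  seg 6: right by d9 = 40/3 → (-6/5, -119/5)
  seg 7: right by d6 = 12 → (54/5, -119/5)
  seg 8: left by d5 = 3/5 → (51/5, -119/5)
  seg 9: right by d1 = 5 → (76/5, -119/5)

d6 = 12
d7 = 5/2
d8 = 134/5
d9 = 40/3
endpoint = (76/5, -119/5)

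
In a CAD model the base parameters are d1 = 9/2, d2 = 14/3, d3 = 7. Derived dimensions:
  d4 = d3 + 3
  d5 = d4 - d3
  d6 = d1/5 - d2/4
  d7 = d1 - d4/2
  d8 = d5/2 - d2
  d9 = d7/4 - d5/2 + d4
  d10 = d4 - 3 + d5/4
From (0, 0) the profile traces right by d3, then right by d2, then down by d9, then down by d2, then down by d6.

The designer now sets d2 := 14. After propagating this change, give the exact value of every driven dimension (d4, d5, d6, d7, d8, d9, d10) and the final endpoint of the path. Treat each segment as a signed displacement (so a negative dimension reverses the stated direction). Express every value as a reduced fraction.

Apply edit: d2 := 14
  d4 = d3 + 3 = 10
  d5 = d4 - d3 = 3
  d6 = d1/5 - d2/4 = -13/5
  d7 = d1 - d4/2 = -1/2
  d8 = d5/2 - d2 = -25/2
  d9 = d7/4 - d5/2 + d4 = 67/8
  d10 = d4 - 3 + d5/4 = 31/4
Walk from origin (0, 0):
  seg 1: right by d3 = 7 → (7, 0)
  seg 2: right by d2 = 14 → (21, 0)
  seg 3: down by d9 = 67/8 → (21, -67/8)
  seg 4: down by d2 = 14 → (21, -179/8)
  seg 5: down by d6 = -13/5 → (21, -791/40)

d4 = 10
d5 = 3
d6 = -13/5
d7 = -1/2
d8 = -25/2
d9 = 67/8
d10 = 31/4
endpoint = (21, -791/40)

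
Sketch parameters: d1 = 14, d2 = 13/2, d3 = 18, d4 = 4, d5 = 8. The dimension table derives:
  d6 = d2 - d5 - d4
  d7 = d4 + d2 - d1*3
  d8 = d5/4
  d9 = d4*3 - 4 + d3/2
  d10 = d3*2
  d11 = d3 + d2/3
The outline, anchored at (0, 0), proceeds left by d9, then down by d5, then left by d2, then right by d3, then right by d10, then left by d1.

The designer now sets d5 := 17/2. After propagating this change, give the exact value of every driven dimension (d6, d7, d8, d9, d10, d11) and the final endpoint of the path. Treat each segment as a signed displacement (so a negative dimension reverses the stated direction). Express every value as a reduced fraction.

d6 = -6
d7 = -63/2
d8 = 17/8
d9 = 17
d10 = 36
d11 = 121/6
endpoint = (33/2, -17/2)

Apply edit: d5 := 17/2
  d6 = d2 - d5 - d4 = -6
  d7 = d4 + d2 - d1*3 = -63/2
  d8 = d5/4 = 17/8
  d9 = d4*3 - 4 + d3/2 = 17
  d10 = d3*2 = 36
  d11 = d3 + d2/3 = 121/6
Walk from origin (0, 0):
  seg 1: left by d9 = 17 → (-17, 0)
  seg 2: down by d5 = 17/2 → (-17, -17/2)
  seg 3: left by d2 = 13/2 → (-47/2, -17/2)
  seg 4: right by d3 = 18 → (-11/2, -17/2)
  seg 5: right by d10 = 36 → (61/2, -17/2)
  seg 6: left by d1 = 14 → (33/2, -17/2)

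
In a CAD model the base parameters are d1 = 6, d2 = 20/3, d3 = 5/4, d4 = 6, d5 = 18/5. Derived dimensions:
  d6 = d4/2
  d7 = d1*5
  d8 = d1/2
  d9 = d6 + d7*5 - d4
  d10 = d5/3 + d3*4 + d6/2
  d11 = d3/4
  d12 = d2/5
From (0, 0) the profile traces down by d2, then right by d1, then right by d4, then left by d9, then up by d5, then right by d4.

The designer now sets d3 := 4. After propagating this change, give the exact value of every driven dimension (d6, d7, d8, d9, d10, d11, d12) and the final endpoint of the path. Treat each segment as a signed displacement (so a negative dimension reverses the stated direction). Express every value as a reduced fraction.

d6 = 3
d7 = 30
d8 = 3
d9 = 147
d10 = 187/10
d11 = 1
d12 = 4/3
endpoint = (-129, -46/15)

Apply edit: d3 := 4
  d6 = d4/2 = 3
  d7 = d1*5 = 30
  d8 = d1/2 = 3
  d9 = d6 + d7*5 - d4 = 147
  d10 = d5/3 + d3*4 + d6/2 = 187/10
  d11 = d3/4 = 1
  d12 = d2/5 = 4/3
Walk from origin (0, 0):
  seg 1: down by d2 = 20/3 → (0, -20/3)
  seg 2: right by d1 = 6 → (6, -20/3)
  seg 3: right by d4 = 6 → (12, -20/3)
  seg 4: left by d9 = 147 → (-135, -20/3)
  seg 5: up by d5 = 18/5 → (-135, -46/15)
  seg 6: right by d4 = 6 → (-129, -46/15)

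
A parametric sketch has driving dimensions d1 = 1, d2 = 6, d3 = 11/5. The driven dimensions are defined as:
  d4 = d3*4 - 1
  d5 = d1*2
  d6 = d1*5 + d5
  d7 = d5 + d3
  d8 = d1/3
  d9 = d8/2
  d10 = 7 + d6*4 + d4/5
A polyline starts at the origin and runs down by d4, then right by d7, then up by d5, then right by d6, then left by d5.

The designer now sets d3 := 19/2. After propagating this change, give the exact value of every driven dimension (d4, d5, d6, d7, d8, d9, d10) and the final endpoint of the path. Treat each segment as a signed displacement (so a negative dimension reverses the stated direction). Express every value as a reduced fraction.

Apply edit: d3 := 19/2
  d4 = d3*4 - 1 = 37
  d5 = d1*2 = 2
  d6 = d1*5 + d5 = 7
  d7 = d5 + d3 = 23/2
  d8 = d1/3 = 1/3
  d9 = d8/2 = 1/6
  d10 = 7 + d6*4 + d4/5 = 212/5
Walk from origin (0, 0):
  seg 1: down by d4 = 37 → (0, -37)
  seg 2: right by d7 = 23/2 → (23/2, -37)
  seg 3: up by d5 = 2 → (23/2, -35)
  seg 4: right by d6 = 7 → (37/2, -35)
  seg 5: left by d5 = 2 → (33/2, -35)

d4 = 37
d5 = 2
d6 = 7
d7 = 23/2
d8 = 1/3
d9 = 1/6
d10 = 212/5
endpoint = (33/2, -35)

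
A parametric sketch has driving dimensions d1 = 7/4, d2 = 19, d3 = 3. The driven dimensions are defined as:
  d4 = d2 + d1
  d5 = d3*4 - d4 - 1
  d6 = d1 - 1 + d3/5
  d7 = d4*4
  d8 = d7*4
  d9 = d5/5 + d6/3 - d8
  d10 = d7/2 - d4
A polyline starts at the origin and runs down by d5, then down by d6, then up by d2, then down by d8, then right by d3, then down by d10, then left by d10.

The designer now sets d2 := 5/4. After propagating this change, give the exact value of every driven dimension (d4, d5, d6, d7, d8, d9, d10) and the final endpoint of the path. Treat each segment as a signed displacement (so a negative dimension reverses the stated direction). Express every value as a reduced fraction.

Apply edit: d2 := 5/4
  d4 = d2 + d1 = 3
  d5 = d3*4 - d4 - 1 = 8
  d6 = d1 - 1 + d3/5 = 27/20
  d7 = d4*4 = 12
  d8 = d7*4 = 48
  d9 = d5/5 + d6/3 - d8 = -919/20
  d10 = d7/2 - d4 = 3
Walk from origin (0, 0):
  seg 1: down by d5 = 8 → (0, -8)
  seg 2: down by d6 = 27/20 → (0, -187/20)
  seg 3: up by d2 = 5/4 → (0, -81/10)
  seg 4: down by d8 = 48 → (0, -561/10)
  seg 5: right by d3 = 3 → (3, -561/10)
  seg 6: down by d10 = 3 → (3, -591/10)
  seg 7: left by d10 = 3 → (0, -591/10)

d4 = 3
d5 = 8
d6 = 27/20
d7 = 12
d8 = 48
d9 = -919/20
d10 = 3
endpoint = (0, -591/10)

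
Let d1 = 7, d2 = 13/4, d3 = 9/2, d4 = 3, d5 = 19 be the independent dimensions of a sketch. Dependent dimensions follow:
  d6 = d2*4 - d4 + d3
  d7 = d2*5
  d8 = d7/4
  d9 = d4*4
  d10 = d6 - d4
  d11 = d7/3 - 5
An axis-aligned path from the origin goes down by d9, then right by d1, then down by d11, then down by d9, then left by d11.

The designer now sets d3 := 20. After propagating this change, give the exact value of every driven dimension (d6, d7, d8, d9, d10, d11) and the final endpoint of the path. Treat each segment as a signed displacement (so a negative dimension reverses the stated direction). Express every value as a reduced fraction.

Apply edit: d3 := 20
  d6 = d2*4 - d4 + d3 = 30
  d7 = d2*5 = 65/4
  d8 = d7/4 = 65/16
  d9 = d4*4 = 12
  d10 = d6 - d4 = 27
  d11 = d7/3 - 5 = 5/12
Walk from origin (0, 0):
  seg 1: down by d9 = 12 → (0, -12)
  seg 2: right by d1 = 7 → (7, -12)
  seg 3: down by d11 = 5/12 → (7, -149/12)
  seg 4: down by d9 = 12 → (7, -293/12)
  seg 5: left by d11 = 5/12 → (79/12, -293/12)

d6 = 30
d7 = 65/4
d8 = 65/16
d9 = 12
d10 = 27
d11 = 5/12
endpoint = (79/12, -293/12)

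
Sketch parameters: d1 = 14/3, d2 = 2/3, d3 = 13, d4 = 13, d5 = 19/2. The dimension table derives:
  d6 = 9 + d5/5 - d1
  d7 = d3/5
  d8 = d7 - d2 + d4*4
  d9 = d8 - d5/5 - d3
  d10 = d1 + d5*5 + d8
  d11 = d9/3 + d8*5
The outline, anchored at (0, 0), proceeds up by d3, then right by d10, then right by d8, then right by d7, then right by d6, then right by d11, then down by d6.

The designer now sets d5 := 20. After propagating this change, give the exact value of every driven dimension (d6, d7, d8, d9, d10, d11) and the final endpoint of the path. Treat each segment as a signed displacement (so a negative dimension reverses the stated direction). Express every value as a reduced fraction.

d6 = 25/3
d7 = 13/5
d8 = 809/15
d9 = 554/15
d10 = 793/5
d11 = 12689/45
endpoint = (4549/9, 14/3)

Apply edit: d5 := 20
  d6 = 9 + d5/5 - d1 = 25/3
  d7 = d3/5 = 13/5
  d8 = d7 - d2 + d4*4 = 809/15
  d9 = d8 - d5/5 - d3 = 554/15
  d10 = d1 + d5*5 + d8 = 793/5
  d11 = d9/3 + d8*5 = 12689/45
Walk from origin (0, 0):
  seg 1: up by d3 = 13 → (0, 13)
  seg 2: right by d10 = 793/5 → (793/5, 13)
  seg 3: right by d8 = 809/15 → (3188/15, 13)
  seg 4: right by d7 = 13/5 → (3227/15, 13)
  seg 5: right by d6 = 25/3 → (3352/15, 13)
  seg 6: right by d11 = 12689/45 → (4549/9, 13)
  seg 7: down by d6 = 25/3 → (4549/9, 14/3)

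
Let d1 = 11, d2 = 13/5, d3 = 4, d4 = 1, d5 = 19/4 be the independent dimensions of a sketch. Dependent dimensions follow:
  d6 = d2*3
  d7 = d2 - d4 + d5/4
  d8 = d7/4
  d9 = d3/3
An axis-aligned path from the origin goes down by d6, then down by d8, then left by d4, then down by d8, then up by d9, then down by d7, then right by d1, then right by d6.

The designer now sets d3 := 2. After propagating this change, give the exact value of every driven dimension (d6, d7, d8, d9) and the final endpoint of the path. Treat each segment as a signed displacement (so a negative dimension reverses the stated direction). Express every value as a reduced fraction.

Apply edit: d3 := 2
  d6 = d2*3 = 39/5
  d7 = d2 - d4 + d5/4 = 223/80
  d8 = d7/4 = 223/320
  d9 = d3/3 = 2/3
Walk from origin (0, 0):
  seg 1: down by d6 = 39/5 → (0, -39/5)
  seg 2: down by d8 = 223/320 → (0, -2719/320)
  seg 3: left by d4 = 1 → (-1, -2719/320)
  seg 4: down by d8 = 223/320 → (-1, -1471/160)
  seg 5: up by d9 = 2/3 → (-1, -4093/480)
  seg 6: down by d7 = 223/80 → (-1, -5431/480)
  seg 7: right by d1 = 11 → (10, -5431/480)
  seg 8: right by d6 = 39/5 → (89/5, -5431/480)

d6 = 39/5
d7 = 223/80
d8 = 223/320
d9 = 2/3
endpoint = (89/5, -5431/480)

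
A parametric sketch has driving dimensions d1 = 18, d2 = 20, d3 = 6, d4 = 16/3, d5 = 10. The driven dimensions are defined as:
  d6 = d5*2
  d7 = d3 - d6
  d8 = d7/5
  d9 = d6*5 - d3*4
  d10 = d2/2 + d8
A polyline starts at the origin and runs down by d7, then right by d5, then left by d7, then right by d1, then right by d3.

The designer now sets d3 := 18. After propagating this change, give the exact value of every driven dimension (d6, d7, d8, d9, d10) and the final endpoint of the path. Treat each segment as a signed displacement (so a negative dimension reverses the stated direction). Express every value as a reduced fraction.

Apply edit: d3 := 18
  d6 = d5*2 = 20
  d7 = d3 - d6 = -2
  d8 = d7/5 = -2/5
  d9 = d6*5 - d3*4 = 28
  d10 = d2/2 + d8 = 48/5
Walk from origin (0, 0):
  seg 1: down by d7 = -2 → (0, 2)
  seg 2: right by d5 = 10 → (10, 2)
  seg 3: left by d7 = -2 → (12, 2)
  seg 4: right by d1 = 18 → (30, 2)
  seg 5: right by d3 = 18 → (48, 2)

d6 = 20
d7 = -2
d8 = -2/5
d9 = 28
d10 = 48/5
endpoint = (48, 2)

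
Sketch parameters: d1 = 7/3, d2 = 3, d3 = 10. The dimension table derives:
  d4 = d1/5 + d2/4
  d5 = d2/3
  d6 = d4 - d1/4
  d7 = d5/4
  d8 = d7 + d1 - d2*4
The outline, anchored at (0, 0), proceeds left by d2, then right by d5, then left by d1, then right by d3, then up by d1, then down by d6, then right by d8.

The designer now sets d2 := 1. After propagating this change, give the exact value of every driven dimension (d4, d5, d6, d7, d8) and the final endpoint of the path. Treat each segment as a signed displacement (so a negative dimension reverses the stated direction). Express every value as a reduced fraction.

d4 = 43/60
d5 = 1/3
d6 = 2/15
d7 = 1/12
d8 = -19/12
endpoint = (65/12, 11/5)

Apply edit: d2 := 1
  d4 = d1/5 + d2/4 = 43/60
  d5 = d2/3 = 1/3
  d6 = d4 - d1/4 = 2/15
  d7 = d5/4 = 1/12
  d8 = d7 + d1 - d2*4 = -19/12
Walk from origin (0, 0):
  seg 1: left by d2 = 1 → (-1, 0)
  seg 2: right by d5 = 1/3 → (-2/3, 0)
  seg 3: left by d1 = 7/3 → (-3, 0)
  seg 4: right by d3 = 10 → (7, 0)
  seg 5: up by d1 = 7/3 → (7, 7/3)
  seg 6: down by d6 = 2/15 → (7, 11/5)
  seg 7: right by d8 = -19/12 → (65/12, 11/5)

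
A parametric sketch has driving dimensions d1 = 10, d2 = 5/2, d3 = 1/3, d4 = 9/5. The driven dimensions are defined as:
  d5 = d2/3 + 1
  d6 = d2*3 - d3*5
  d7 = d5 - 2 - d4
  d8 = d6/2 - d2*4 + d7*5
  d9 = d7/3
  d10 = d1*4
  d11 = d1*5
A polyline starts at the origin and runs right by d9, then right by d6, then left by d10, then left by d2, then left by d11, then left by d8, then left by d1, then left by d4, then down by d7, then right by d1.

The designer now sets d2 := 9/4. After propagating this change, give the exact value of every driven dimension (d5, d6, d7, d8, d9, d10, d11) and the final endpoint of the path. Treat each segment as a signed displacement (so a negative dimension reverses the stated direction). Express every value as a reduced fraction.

Apply edit: d2 := 9/4
  d5 = d2/3 + 1 = 7/4
  d6 = d2*3 - d3*5 = 61/12
  d7 = d5 - 2 - d4 = -41/20
  d8 = d6/2 - d2*4 + d7*5 = -401/24
  d9 = d7/3 = -41/60
  d10 = d1*4 = 40
  d11 = d1*5 = 50
Walk from origin (0, 0):
  seg 1: right by d9 = -41/60 → (-41/60, 0)
  seg 2: right by d6 = 61/12 → (22/5, 0)
  seg 3: left by d10 = 40 → (-178/5, 0)
  seg 4: left by d2 = 9/4 → (-757/20, 0)
  seg 5: left by d11 = 50 → (-1757/20, 0)
  seg 6: left by d8 = -401/24 → (-8537/120, 0)
  seg 7: left by d1 = 10 → (-9737/120, 0)
  seg 8: left by d4 = 9/5 → (-9953/120, 0)
  seg 9: down by d7 = -41/20 → (-9953/120, 41/20)
  seg 10: right by d1 = 10 → (-8753/120, 41/20)

d5 = 7/4
d6 = 61/12
d7 = -41/20
d8 = -401/24
d9 = -41/60
d10 = 40
d11 = 50
endpoint = (-8753/120, 41/20)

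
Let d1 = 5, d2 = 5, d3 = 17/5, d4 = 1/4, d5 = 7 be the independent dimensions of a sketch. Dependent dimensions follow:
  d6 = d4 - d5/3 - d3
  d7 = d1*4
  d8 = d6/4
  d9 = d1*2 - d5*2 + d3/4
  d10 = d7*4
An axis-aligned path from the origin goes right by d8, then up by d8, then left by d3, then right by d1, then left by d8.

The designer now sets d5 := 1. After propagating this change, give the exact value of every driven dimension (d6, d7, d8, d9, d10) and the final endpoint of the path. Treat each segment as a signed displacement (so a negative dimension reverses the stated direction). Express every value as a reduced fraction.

d6 = -209/60
d7 = 20
d8 = -209/240
d9 = 177/20
d10 = 80
endpoint = (8/5, -209/240)

Apply edit: d5 := 1
  d6 = d4 - d5/3 - d3 = -209/60
  d7 = d1*4 = 20
  d8 = d6/4 = -209/240
  d9 = d1*2 - d5*2 + d3/4 = 177/20
  d10 = d7*4 = 80
Walk from origin (0, 0):
  seg 1: right by d8 = -209/240 → (-209/240, 0)
  seg 2: up by d8 = -209/240 → (-209/240, -209/240)
  seg 3: left by d3 = 17/5 → (-205/48, -209/240)
  seg 4: right by d1 = 5 → (35/48, -209/240)
  seg 5: left by d8 = -209/240 → (8/5, -209/240)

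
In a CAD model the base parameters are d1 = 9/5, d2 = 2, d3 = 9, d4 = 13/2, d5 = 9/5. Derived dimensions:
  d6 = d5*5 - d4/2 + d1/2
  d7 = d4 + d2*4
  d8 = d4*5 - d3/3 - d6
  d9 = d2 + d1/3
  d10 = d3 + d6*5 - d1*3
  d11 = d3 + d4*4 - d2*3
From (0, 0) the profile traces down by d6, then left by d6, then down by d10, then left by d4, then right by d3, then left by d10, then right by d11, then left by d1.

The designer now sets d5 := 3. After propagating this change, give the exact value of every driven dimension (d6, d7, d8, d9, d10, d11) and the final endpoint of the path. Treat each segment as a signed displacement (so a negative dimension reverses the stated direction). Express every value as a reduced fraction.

Apply edit: d5 := 3
  d6 = d5*5 - d4/2 + d1/2 = 253/20
  d7 = d4 + d2*4 = 29/2
  d8 = d4*5 - d3/3 - d6 = 337/20
  d9 = d2 + d1/3 = 13/5
  d10 = d3 + d6*5 - d1*3 = 1337/20
  d11 = d3 + d4*4 - d2*3 = 29
Walk from origin (0, 0):
  seg 1: down by d6 = 253/20 → (0, -253/20)
  seg 2: left by d6 = 253/20 → (-253/20, -253/20)
  seg 3: down by d10 = 1337/20 → (-253/20, -159/2)
  seg 4: left by d4 = 13/2 → (-383/20, -159/2)
  seg 5: right by d3 = 9 → (-203/20, -159/2)
  seg 6: left by d10 = 1337/20 → (-77, -159/2)
  seg 7: right by d11 = 29 → (-48, -159/2)
  seg 8: left by d1 = 9/5 → (-249/5, -159/2)

d6 = 253/20
d7 = 29/2
d8 = 337/20
d9 = 13/5
d10 = 1337/20
d11 = 29
endpoint = (-249/5, -159/2)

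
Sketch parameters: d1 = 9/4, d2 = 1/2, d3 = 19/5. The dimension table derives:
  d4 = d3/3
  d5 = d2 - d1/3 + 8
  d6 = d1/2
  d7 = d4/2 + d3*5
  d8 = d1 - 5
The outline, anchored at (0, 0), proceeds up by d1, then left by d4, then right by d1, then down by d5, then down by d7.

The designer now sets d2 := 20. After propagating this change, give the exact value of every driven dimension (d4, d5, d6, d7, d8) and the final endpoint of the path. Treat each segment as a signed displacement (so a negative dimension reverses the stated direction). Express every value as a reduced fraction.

d4 = 19/15
d5 = 109/4
d6 = 9/8
d7 = 589/30
d8 = -11/4
endpoint = (59/60, -1339/30)

Apply edit: d2 := 20
  d4 = d3/3 = 19/15
  d5 = d2 - d1/3 + 8 = 109/4
  d6 = d1/2 = 9/8
  d7 = d4/2 + d3*5 = 589/30
  d8 = d1 - 5 = -11/4
Walk from origin (0, 0):
  seg 1: up by d1 = 9/4 → (0, 9/4)
  seg 2: left by d4 = 19/15 → (-19/15, 9/4)
  seg 3: right by d1 = 9/4 → (59/60, 9/4)
  seg 4: down by d5 = 109/4 → (59/60, -25)
  seg 5: down by d7 = 589/30 → (59/60, -1339/30)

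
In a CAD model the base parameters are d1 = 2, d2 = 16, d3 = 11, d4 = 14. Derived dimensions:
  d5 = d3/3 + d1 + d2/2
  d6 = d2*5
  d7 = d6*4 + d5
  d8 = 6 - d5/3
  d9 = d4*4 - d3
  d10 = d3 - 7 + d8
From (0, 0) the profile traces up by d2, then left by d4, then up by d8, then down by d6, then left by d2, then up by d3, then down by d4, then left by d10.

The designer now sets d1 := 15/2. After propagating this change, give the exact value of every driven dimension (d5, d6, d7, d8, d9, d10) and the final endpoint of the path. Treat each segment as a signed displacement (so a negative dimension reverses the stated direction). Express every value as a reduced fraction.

Apply edit: d1 := 15/2
  d5 = d3/3 + d1 + d2/2 = 115/6
  d6 = d2*5 = 80
  d7 = d6*4 + d5 = 2035/6
  d8 = 6 - d5/3 = -7/18
  d9 = d4*4 - d3 = 45
  d10 = d3 - 7 + d8 = 65/18
Walk from origin (0, 0):
  seg 1: up by d2 = 16 → (0, 16)
  seg 2: left by d4 = 14 → (-14, 16)
  seg 3: up by d8 = -7/18 → (-14, 281/18)
  seg 4: down by d6 = 80 → (-14, -1159/18)
  seg 5: left by d2 = 16 → (-30, -1159/18)
  seg 6: up by d3 = 11 → (-30, -961/18)
  seg 7: down by d4 = 14 → (-30, -1213/18)
  seg 8: left by d10 = 65/18 → (-605/18, -1213/18)

d5 = 115/6
d6 = 80
d7 = 2035/6
d8 = -7/18
d9 = 45
d10 = 65/18
endpoint = (-605/18, -1213/18)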